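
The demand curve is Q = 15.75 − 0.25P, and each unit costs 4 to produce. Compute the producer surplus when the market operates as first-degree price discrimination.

Inverting demand: P = 63 − 4Q.
A perfectly discriminating monopolist sells every unit with P(Q) ≥ MC(Q), so output equals the competitive quantity Q = 14.75. Each buyer pays their reservation price, so CS = 0 and the firm captures all surplus.
PS = ½·(63 − 4)·14.75 = 435.125.

PS = 435.125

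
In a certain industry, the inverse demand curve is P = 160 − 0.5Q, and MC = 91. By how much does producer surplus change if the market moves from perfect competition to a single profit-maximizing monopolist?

Producer surplus rises by 2380.5

Perfect competition: P = MC = 91, so 160 − 0.5Q = 91 and Q = 138.
PS = (91 − 91)·138 = 0.
The monopolist equates marginal revenue to marginal cost: 160 − Q = 91, so Q = 69. From demand, P = 125.5.
PS = (125.5 − 91)·69 = 2380.5.
Change in producer surplus: 2380.5 − 0 = 2380.5.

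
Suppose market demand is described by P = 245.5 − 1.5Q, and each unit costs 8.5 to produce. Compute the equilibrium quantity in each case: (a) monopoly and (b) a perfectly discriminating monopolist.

A monopolist chooses Q where MR = MC. MR = 245.5 − 3Q; setting this equal to 8.5 gives Q = 79 and P = 127.
A perfectly discriminating monopolist sells every unit with P(Q) ≥ MC(Q), so output equals the competitive quantity Q = 158. Each buyer pays their reservation price, so CS = 0 and the firm captures all surplus.

Monopoly: Q = 79; Perfect PD: Q = 158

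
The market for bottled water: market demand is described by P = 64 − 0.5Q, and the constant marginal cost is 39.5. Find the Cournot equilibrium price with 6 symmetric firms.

Cournot with 6 identical firms: the symmetric best-response condition is 64 − 3.5q = 39.5. Each firm produces q = 7, total output Q = 42, price P = 43.

P = 43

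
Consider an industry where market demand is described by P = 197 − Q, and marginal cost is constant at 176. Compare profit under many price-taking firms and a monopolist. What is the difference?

Competitive firms price at marginal cost: P = 176, giving Q = 21.
Profit = (176 − 176)·21 = 0.
Monopoly sets MR = MC: 197 − 2Q = 176 ⇒ Q = 10.5, P = 197 − 10.5 = 186.5.
Profit = (186.5 − 176)·10.5 = 110.25.
Change in profit: 110.25 − 0 = 110.25.

π rises by 110.25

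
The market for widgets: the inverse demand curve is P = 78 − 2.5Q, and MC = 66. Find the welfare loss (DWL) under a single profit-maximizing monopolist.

DWL = 7.2

Under competition P = MC = 66, so Q = (78 − 66)/2.5 = 4.8.
Monopoly sets MR = MC: 78 − 5Q = 66 ⇒ Q = 2.4, P = 78 − 2.5·2.4 = 72.
DWL is the triangle between Q = 2.4 and Q = 4.8: ½·(4.8 − 2.4)·(72 − 66) = 7.2.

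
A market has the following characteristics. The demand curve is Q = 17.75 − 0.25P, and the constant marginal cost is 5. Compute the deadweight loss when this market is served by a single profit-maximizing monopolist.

Inverting demand: P = 71 − 4Q.
Competitive firms price at marginal cost: P = 5, giving Q = 16.5.
A monopolist chooses Q where MR = MC. MR = 71 − 8Q; setting this equal to 5 gives Q = 8.25 and P = 38.
DWL is the triangle between Q = 8.25 and Q = 16.5: ½·(16.5 − 8.25)·(38 − 5) = 136.125.

DWL = 136.125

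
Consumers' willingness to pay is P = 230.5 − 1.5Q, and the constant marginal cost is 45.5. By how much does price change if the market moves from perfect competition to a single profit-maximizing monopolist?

P rises by 92.5

Perfect competition: P = MC = 45.5, so 230.5 − 1.5Q = 45.5 and Q = 370/3.
A monopolist chooses Q where MR = MC. MR = 230.5 − 3Q; setting this equal to 45.5 gives Q = 185/3 and P = 138.
Change in price: 138 − 45.5 = 92.5.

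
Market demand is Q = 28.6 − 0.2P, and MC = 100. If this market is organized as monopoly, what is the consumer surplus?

Inverting demand: P = 143 − 5Q.
The monopolist equates marginal revenue to marginal cost: 143 − 10Q = 100, so Q = 4.3. From demand, P = 121.5.
CS = ½·(143 − 121.5)·4.3 = 46.225.

CS = 46.225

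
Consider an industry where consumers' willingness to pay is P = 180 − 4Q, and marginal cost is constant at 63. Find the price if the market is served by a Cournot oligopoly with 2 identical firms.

Cournot with 2 identical firms: the symmetric best-response condition is 180 − 12q = 63. Each firm produces q = 9.75, total output Q = 19.5, price P = 102.

P = 102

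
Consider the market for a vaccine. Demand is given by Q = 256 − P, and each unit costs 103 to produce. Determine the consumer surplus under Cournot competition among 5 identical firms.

Inverting demand: P = 256 − Q.
Cournot with 5 identical firms: the symmetric best-response condition is 256 − 6q = 103. Each firm produces q = 25.5, total output Q = 127.5, price P = 128.5.
CS = ½·(256 − 128.5)·127.5 = 8128.125.

CS = 8128.125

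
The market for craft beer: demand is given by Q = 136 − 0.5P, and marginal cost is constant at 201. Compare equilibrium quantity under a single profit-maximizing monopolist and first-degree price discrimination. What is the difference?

Equilibrium quantity rises by 17.75

Inverting demand: P = 272 − 2Q.
Monopoly sets MR = MC: 272 − 4Q = 201 ⇒ Q = 17.75, P = 272 − 2·17.75 = 236.5.
With perfect price discrimination, output is the efficient level Q = 35.5 (where demand meets MC), but every buyer pays their willingness to pay: CS = 0 and PS = total surplus.
Change in equilibrium quantity: 35.5 − 17.75 = 17.75.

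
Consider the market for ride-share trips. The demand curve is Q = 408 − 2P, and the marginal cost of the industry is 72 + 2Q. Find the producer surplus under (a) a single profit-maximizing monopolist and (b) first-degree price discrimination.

Monopoly: PS = 2904; Perfect PD: PS = 3484.8

Inverting demand: P = 204 − 0.5Q.
Monopoly sets MR = MC: 204 − Q = 72 + 2Q ⇒ Q = 44, P = 204 − 0.5·44 = 182.
PS = P·Q − VC(Q) = 182·44 − (72·44 + ½·2·44²) = 2904.
Under first-degree price discrimination the firm charges each unit its demand price and produces up to where P = MC, i.e. Q = 52.8. Consumer surplus is zero; producer surplus equals total surplus.
PS = ½·(204 − 72)·52.8 = 3484.8.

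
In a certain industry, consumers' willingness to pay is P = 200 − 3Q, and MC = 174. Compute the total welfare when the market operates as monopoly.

A monopolist chooses Q where MR = MC. MR = 200 − 6Q; setting this equal to 174 gives Q = 13/3 and P = 187.
CS = ½·(200 − 187)·13/3 = 169/6; PS = (187 − 174)·13/3 = 169/3; TS = 84.5.

TS = 84.5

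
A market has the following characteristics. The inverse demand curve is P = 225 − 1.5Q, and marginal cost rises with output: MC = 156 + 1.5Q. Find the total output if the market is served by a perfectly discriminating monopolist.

Q = 23

A perfectly discriminating monopolist sells every unit with P(Q) ≥ MC(Q), so output equals the competitive quantity Q = 23. Each buyer pays their reservation price, so CS = 0 and the firm captures all surplus.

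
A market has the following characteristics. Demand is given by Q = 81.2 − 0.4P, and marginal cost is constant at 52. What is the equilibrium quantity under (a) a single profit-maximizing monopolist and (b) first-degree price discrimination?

Inverting demand: P = 203 − 2.5Q.
Monopoly sets MR = MC: 203 − 5Q = 52 ⇒ Q = 30.2, P = 203 − 2.5·30.2 = 127.5.
Under first-degree price discrimination the firm charges each unit its demand price and produces up to where P = MC, i.e. Q = 60.4. Consumer surplus is zero; producer surplus equals total surplus.

Monopoly: Q = 30.2; Perfect PD: Q = 60.4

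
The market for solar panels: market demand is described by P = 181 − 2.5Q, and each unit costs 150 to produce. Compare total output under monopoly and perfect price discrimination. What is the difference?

Total output rises by 6.2

The monopolist equates marginal revenue to marginal cost: 181 − 5Q = 150, so Q = 6.2. From demand, P = 165.5.
Under first-degree price discrimination the firm charges each unit its demand price and produces up to where P = MC, i.e. Q = 12.4. Consumer surplus is zero; producer surplus equals total surplus.
Change in total output: 12.4 − 6.2 = 6.2.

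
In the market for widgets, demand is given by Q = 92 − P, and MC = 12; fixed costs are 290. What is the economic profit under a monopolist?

Profit = 1310

Inverting demand: P = 92 − Q.
The monopolist equates marginal revenue to marginal cost: 92 − 2Q = 12, so Q = 40. From demand, P = 52.
Profit = (52 − 12)·40 − 290 = 1310.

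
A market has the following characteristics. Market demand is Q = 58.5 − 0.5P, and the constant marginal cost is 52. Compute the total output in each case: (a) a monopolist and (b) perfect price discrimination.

Inverting demand: P = 117 − 2Q.
Monopoly sets MR = MC: 117 − 4Q = 52 ⇒ Q = 16.25, P = 117 − 2·16.25 = 84.5.
Under first-degree price discrimination the firm charges each unit its demand price and produces up to where P = MC, i.e. Q = 32.5. Consumer surplus is zero; producer surplus equals total surplus.

Monopoly: Q = 16.25; Perfect PD: Q = 32.5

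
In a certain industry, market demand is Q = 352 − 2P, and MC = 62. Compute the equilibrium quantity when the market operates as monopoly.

Q = 114

Inverting demand: P = 176 − 0.5Q.
The monopolist equates marginal revenue to marginal cost: 176 − Q = 62, so Q = 114. From demand, P = 119.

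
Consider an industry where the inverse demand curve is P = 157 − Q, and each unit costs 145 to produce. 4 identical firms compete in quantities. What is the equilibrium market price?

P = 147.4

In a 4-firm Cournot equilibrium, symmetry and the first-order condition give q = (157 − 145)/(5) = 2.4. So Q = 9.6 and P = 147.4.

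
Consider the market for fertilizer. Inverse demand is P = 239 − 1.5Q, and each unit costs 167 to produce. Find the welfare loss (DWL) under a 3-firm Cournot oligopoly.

Under competition P = MC = 167, so Q = (239 − 167)/1.5 = 48.
With 3 symmetric Cournot firms, each firm's FOC gives 239 − 6q = 167, so q = 12, Q = 3·12 = 36, and P = 185.
DWL is the triangle between Q = 36 and Q = 48: ½·(48 − 36)·(185 − 167) = 108.

DWL = 108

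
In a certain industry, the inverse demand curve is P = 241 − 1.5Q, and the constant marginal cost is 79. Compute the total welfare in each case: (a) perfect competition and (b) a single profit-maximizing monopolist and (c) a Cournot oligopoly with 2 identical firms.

Competition: TS = 8748; Monopoly: TS = 6561; Cournot: TS = 7776

Competitive firms price at marginal cost: P = 79, giving Q = 108.
CS = ½·(241 − 79)·108 = 8748; PS = (79 − 79)·108 = 0; TS = 8748.
A monopolist chooses Q where MR = MC. MR = 241 − 3Q; setting this equal to 79 gives Q = 54 and P = 160.
CS = ½·(241 − 160)·54 = 2187; PS = (160 − 79)·54 = 4374; TS = 6561.
Cournot with 2 identical firms: the symmetric best-response condition is 241 − 4.5q = 79. Each firm produces q = 36, total output Q = 72, price P = 133.
CS = ½·(241 − 133)·72 = 3888; PS = (133 − 79)·72 = 3888; TS = 7776.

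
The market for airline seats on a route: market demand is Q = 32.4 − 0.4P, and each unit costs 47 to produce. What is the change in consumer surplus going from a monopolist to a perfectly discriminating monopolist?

CS falls by 57.8

Inverting demand: P = 81 − 2.5Q.
Monopoly sets MR = MC: 81 − 5Q = 47 ⇒ Q = 6.8, P = 81 − 2.5·6.8 = 64.
CS = ½·(81 − 64)·6.8 = 57.8.
With perfect price discrimination, output is the efficient level Q = 13.6 (where demand meets MC), but every buyer pays their willingness to pay: CS = 0 and PS = total surplus.
CS = 0.
Change in consumer surplus: 0 − 57.8 = −57.8.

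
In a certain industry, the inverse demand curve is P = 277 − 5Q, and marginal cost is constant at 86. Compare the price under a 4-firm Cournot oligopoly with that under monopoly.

With 4 symmetric Cournot firms, each firm's FOC gives 277 − 25q = 86, so q = 7.64, Q = 4·7.64 = 30.56, and P = 124.2.
Monopoly sets MR = MC: 277 − 10Q = 86 ⇒ Q = 19.1, P = 277 − 5·19.1 = 181.5.

Cournot: P = 124.2; Monopoly: P = 181.5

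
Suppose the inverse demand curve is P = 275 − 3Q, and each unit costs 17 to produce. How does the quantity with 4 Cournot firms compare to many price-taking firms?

Cournot: Q = 68.8; Competition: Q = 86

In a 4-firm Cournot equilibrium, symmetry and the first-order condition give q = (275 − 17)/(15) = 17.2. So Q = 68.8 and P = 68.6.
Perfect competition: P = MC = 17, so 275 − 3Q = 17 and Q = 86.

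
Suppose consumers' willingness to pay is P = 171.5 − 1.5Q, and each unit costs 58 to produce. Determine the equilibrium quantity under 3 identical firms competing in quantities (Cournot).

Q = 56.75

In a 3-firm Cournot equilibrium, symmetry and the first-order condition give q = (171.5 − 58)/(6) = 227/12. So Q = 56.75 and P = 86.375.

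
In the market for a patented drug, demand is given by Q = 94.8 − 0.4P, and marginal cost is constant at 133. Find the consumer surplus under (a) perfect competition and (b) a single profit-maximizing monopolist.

Inverting demand: P = 237 − 2.5Q.
Competitive firms price at marginal cost: P = 133, giving Q = 41.6.
CS = ½·(237 − 133)·41.6 = 2163.2.
The monopolist equates marginal revenue to marginal cost: 237 − 5Q = 133, so Q = 20.8. From demand, P = 185.
CS = ½·(237 − 185)·20.8 = 540.8.

Competition: CS = 2163.2; Monopoly: CS = 540.8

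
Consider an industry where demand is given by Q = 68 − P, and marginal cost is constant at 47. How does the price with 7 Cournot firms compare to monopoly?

Inverting demand: P = 68 − Q.
Cournot with 7 identical firms: the symmetric best-response condition is 68 − 8q = 47. Each firm produces q = 2.625, total output Q = 18.375, price P = 49.625.
A monopolist chooses Q where MR = MC. MR = 68 − 2Q; setting this equal to 47 gives Q = 10.5 and P = 57.5.

Cournot: P = 49.625; Monopoly: P = 57.5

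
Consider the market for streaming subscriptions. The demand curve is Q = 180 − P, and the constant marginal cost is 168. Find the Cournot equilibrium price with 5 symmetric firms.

Inverting demand: P = 180 − Q.
In a 5-firm Cournot equilibrium, symmetry and the first-order condition give q = (180 − 168)/(6) = 2. So Q = 10 and P = 170.

P = 170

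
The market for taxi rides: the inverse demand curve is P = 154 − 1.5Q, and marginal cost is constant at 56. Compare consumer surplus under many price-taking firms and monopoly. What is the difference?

Consumer surplus falls by 2401

Perfect competition: P = MC = 56, so 154 − 1.5Q = 56 and Q = 196/3.
CS = ½·(154 − 56)·196/3 = 9604/3.
A monopolist chooses Q where MR = MC. MR = 154 − 3Q; setting this equal to 56 gives Q = 98/3 and P = 105.
CS = ½·(154 − 105)·98/3 = 2401/3.
Change in consumer surplus: 2401/3 − 9604/3 = −2401.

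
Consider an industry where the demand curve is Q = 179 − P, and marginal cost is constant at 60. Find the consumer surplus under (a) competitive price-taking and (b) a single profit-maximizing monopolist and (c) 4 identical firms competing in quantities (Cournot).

Competition: CS = 7080.5; Monopoly: CS = 1770.125; Cournot: CS = 4531.52

Inverting demand: P = 179 − Q.
Under competition P = MC = 60, so Q = (179 − 60)/1 = 119.
CS = ½·(179 − 60)·119 = 7080.5.
A monopolist chooses Q where MR = MC. MR = 179 − 2Q; setting this equal to 60 gives Q = 59.5 and P = 119.5.
CS = ½·(179 − 119.5)·59.5 = 1770.125.
Cournot with 4 identical firms: the symmetric best-response condition is 179 − 5q = 60. Each firm produces q = 23.8, total output Q = 95.2, price P = 83.8.
CS = ½·(179 − 83.8)·95.2 = 4531.52.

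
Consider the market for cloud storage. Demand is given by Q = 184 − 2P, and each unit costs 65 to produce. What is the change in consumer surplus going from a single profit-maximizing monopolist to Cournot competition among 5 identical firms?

Inverting demand: P = 92 − 0.5Q.
The monopolist equates marginal revenue to marginal cost: 92 − Q = 65, so Q = 27. From demand, P = 78.5.
CS = ½·(92 − 78.5)·27 = 182.25.
Cournot with 5 identical firms: the symmetric best-response condition is 92 − 3q = 65. Each firm produces q = 9, total output Q = 45, price P = 69.5.
CS = ½·(92 − 69.5)·45 = 506.25.
Change in consumer surplus: 506.25 − 182.25 = 324.

Consumer surplus rises by 324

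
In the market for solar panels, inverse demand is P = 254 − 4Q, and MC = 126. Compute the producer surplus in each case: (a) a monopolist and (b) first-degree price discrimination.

A monopolist chooses Q where MR = MC. MR = 254 − 8Q; setting this equal to 126 gives Q = 16 and P = 190.
PS = (190 − 126)·16 = 1024.
Under first-degree price discrimination the firm charges each unit its demand price and produces up to where P = MC, i.e. Q = 32. Consumer surplus is zero; producer surplus equals total surplus.
PS = ½·(254 − 126)·32 = 2048.

Monopoly: PS = 1024; Perfect PD: PS = 2048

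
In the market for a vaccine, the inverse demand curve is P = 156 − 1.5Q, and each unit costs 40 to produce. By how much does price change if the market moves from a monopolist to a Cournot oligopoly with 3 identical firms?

Monopoly sets MR = MC: 156 − 3Q = 40 ⇒ Q = 116/3, P = 156 − 1.5·116/3 = 98.
Cournot with 3 identical firms: the symmetric best-response condition is 156 − 6q = 40. Each firm produces q = 58/3, total output Q = 58, price P = 69.
Change in price: 69 − 98 = −29.

Price falls by 29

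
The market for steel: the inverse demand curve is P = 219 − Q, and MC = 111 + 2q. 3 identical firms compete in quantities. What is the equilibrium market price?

Cournot with 3 identical firms: the symmetric best-response condition is 219 − 4q = 111 + 2q. Each firm produces q = 18, total output Q = 54, price P = 165.

P = 165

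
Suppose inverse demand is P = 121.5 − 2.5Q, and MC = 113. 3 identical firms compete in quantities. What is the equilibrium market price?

In a 3-firm Cournot equilibrium, symmetry and the first-order condition give q = (121.5 − 113)/(10) = 0.85. So Q = 2.55 and P = 115.125.

P = 115.125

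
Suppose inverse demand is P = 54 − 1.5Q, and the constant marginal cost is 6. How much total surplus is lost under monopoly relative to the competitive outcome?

DWL = 192

Perfect competition: P = MC = 6, so 54 − 1.5Q = 6 and Q = 32.
The monopolist equates marginal revenue to marginal cost: 54 − 3Q = 6, so Q = 16. From demand, P = 30.
DWL is the triangle between Q = 16 and Q = 32: ½·(32 − 16)·(30 − 6) = 192.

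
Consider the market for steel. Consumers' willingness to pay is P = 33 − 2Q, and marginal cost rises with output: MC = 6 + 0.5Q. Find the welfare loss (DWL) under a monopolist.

Under competition P = MC: 33 − 2Q = 6 + 0.5Q ⇒ Q = 10.8, P = 11.4.
The monopolist equates marginal revenue to marginal cost: 33 − 4Q = 6 + 0.5Q, so Q = 6. From demand, P = 21.
CS = ½·(33 − 11.4)·10.8 = 116.64; PS = (11.4·10.8 − 6·10.8 − ½·0.5·10.8²) = 29.16; TS = 145.8.
CS = ½·(33 − 21)·6 = 36; PS = (21·6 − 6·6 − ½·0.5·6²) = 81; TS = 117.
DWL = 145.8 − 117 = 28.8.

DWL = 28.8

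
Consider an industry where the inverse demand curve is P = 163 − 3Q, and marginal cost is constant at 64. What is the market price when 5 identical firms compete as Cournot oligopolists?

With 5 symmetric Cournot firms, each firm's FOC gives 163 − 18q = 64, so q = 5.5, Q = 5·5.5 = 27.5, and P = 80.5.

P = 80.5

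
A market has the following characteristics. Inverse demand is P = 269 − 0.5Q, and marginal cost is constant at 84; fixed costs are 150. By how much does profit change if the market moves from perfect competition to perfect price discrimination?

Profit rises by 34225

Perfect competition: P = MC = 84, so 269 − 0.5Q = 84 and Q = 370.
Profit = (84 − 84)·370 − 150 = −150.
A perfectly discriminating monopolist sells every unit with P(Q) ≥ MC(Q), so output equals the competitive quantity Q = 370. Each buyer pays their reservation price, so CS = 0 and the firm captures all surplus.
PS equals the full surplus area, 34225. Profit = 34225 − 150 = 34075.
Change in profit: 34075 − −150 = 34225.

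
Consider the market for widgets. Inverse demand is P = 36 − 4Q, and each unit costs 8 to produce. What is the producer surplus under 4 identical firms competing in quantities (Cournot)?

Cournot with 4 identical firms: the symmetric best-response condition is 36 − 20q = 8. Each firm produces q = 1.4, total output Q = 5.6, price P = 13.6.
PS = (13.6 − 8)·5.6 = 31.36.

PS = 31.36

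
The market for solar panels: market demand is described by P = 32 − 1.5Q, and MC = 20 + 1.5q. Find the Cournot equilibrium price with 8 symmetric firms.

P = 22.4

In a 8-firm Cournot equilibrium, symmetry and the first-order condition give q = (32 − 20)/(15) = 0.8. So Q = 6.4 and P = 22.4.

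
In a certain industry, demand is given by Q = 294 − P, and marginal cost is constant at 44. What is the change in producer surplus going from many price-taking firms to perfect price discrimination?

PS rises by 31250

Inverting demand: P = 294 − Q.
Perfect competition: P = MC = 44, so 294 − Q = 44 and Q = 250.
PS = (44 − 44)·250 = 0.
With perfect price discrimination, output is the efficient level Q = 250 (where demand meets MC), but every buyer pays their willingness to pay: CS = 0 and PS = total surplus.
PS = ½·(294 − 44)·250 = 31250.
Change in producer surplus: 31250 − 0 = 31250.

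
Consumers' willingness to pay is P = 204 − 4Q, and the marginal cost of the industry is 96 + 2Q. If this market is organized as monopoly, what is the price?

P = 160.8

Monopoly sets MR = MC: 204 − 8Q = 96 + 2Q ⇒ Q = 10.8, P = 204 − 4·10.8 = 160.8.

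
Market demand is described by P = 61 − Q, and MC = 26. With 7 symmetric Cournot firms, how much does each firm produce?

Cournot with 7 identical firms: the symmetric best-response condition is 61 − 8q = 26. Each firm produces q = 4.375, total output Q = 30.625, price P = 30.375.

q_i = 4.375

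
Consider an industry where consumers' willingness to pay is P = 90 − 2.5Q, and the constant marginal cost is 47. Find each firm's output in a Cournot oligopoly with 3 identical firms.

q_i = 4.3

With 3 symmetric Cournot firms, each firm's FOC gives 90 − 10q = 47, so q = 4.3, Q = 3·4.3 = 12.9, and P = 57.75.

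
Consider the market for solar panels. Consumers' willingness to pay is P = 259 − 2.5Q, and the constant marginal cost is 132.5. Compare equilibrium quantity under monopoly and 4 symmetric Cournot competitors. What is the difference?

A monopolist chooses Q where MR = MC. MR = 259 − 5Q; setting this equal to 132.5 gives Q = 25.3 and P = 195.75.
In a 4-firm Cournot equilibrium, symmetry and the first-order condition give q = (259 − 132.5)/(12.5) = 10.12. So Q = 40.48 and P = 157.8.
Change in equilibrium quantity: 40.48 − 25.3 = 15.18.

Equilibrium quantity rises by 15.18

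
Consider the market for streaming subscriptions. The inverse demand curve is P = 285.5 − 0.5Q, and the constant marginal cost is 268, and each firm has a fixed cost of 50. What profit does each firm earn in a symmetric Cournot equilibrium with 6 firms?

In a 6-firm Cournot equilibrium, symmetry and the first-order condition give q = (285.5 − 268)/(3.5) = 5. So Q = 30 and P = 270.5.
Each firm's profit = (270.5 − 268)·5 − 50 = −37.5.

π_i = −37.5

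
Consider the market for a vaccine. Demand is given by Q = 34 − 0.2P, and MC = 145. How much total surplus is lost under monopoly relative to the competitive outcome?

Inverting demand: P = 170 − 5Q.
Under competition P = MC = 145, so Q = (170 − 145)/5 = 5.
A monopolist chooses Q where MR = MC. MR = 170 − 10Q; setting this equal to 145 gives Q = 2.5 and P = 157.5.
DWL is the triangle between Q = 2.5 and Q = 5: ½·(5 − 2.5)·(157.5 − 145) = 15.625.

DWL = 15.625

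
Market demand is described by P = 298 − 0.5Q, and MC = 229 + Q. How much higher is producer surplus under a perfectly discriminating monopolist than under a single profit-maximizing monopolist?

PS rises by 396.75

Monopoly sets MR = MC: 298 − Q = 229 + Q ⇒ Q = 34.5, P = 298 − 0.5·34.5 = 280.75.
PS = P·Q − VC(Q) = 280.75·34.5 − (229·34.5 + ½·1·34.5²) = 1190.25.
A perfectly discriminating monopolist sells every unit with P(Q) ≥ MC(Q), so output equals the competitive quantity Q = 46. Each buyer pays their reservation price, so CS = 0 and the firm captures all surplus.
PS = ½·(298 − 229)·46 = 1587.
Change in producer surplus: 1587 − 1190.25 = 396.75.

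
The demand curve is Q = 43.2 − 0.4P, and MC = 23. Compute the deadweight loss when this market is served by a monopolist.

Inverting demand: P = 108 − 2.5Q.
Perfect competition: P = MC = 23, so 108 − 2.5Q = 23 and Q = 34.
The monopolist equates marginal revenue to marginal cost: 108 − 5Q = 23, so Q = 17. From demand, P = 65.5.
DWL is the triangle between Q = 17 and Q = 34: ½·(34 − 17)·(65.5 − 23) = 361.25.

DWL = 361.25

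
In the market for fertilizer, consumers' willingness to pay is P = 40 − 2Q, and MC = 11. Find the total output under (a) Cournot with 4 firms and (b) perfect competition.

Cournot: Q = 11.6; Competition: Q = 14.5

With 4 symmetric Cournot firms, each firm's FOC gives 40 − 10q = 11, so q = 2.9, Q = 4·2.9 = 11.6, and P = 16.8.
Perfect competition: P = MC = 11, so 40 − 2Q = 11 and Q = 14.5.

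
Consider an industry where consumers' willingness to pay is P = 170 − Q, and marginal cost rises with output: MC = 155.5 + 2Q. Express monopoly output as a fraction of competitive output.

A monopolist chooses Q where MR = MC. MR = 170 − 2Q; setting this equal to 155.5 + 2Q gives Q = 3.625 and P = 166.375.
Competitive equilibrium sets price equal to marginal cost: 170 − Q = 155.5 + 2Q, so Q = 29/6 and P = 991/6.
Ratio Q_m/Q_c = 3.625/(29/6) = 0.75.

Q_m/Q_c = 0.75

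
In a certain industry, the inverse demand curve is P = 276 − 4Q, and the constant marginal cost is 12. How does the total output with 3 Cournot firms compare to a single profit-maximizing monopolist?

Cournot with 3 identical firms: the symmetric best-response condition is 276 − 16q = 12. Each firm produces q = 16.5, total output Q = 49.5, price P = 78.
Monopoly sets MR = MC: 276 − 8Q = 12 ⇒ Q = 33, P = 276 − 4·33 = 144.

Cournot: Q = 49.5; Monopoly: Q = 33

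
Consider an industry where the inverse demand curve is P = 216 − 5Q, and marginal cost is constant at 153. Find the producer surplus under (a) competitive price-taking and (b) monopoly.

Competition: PS = 0; Monopoly: PS = 198.45

Competitive firms price at marginal cost: P = 153, giving Q = 12.6.
PS = (153 − 153)·12.6 = 0.
A monopolist chooses Q where MR = MC. MR = 216 − 10Q; setting this equal to 153 gives Q = 6.3 and P = 184.5.
PS = (184.5 − 153)·6.3 = 198.45.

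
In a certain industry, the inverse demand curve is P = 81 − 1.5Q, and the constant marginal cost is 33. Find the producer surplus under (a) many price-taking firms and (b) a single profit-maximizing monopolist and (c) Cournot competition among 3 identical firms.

Competition: PS = 0; Monopoly: PS = 384; Cournot: PS = 288

Competitive firms price at marginal cost: P = 33, giving Q = 32.
PS = (33 − 33)·32 = 0.
Monopoly sets MR = MC: 81 − 3Q = 33 ⇒ Q = 16, P = 81 − 1.5·16 = 57.
PS = (57 − 33)·16 = 384.
In a 3-firm Cournot equilibrium, symmetry and the first-order condition give q = (81 − 33)/(6) = 8. So Q = 24 and P = 45.
PS = (45 − 33)·24 = 288.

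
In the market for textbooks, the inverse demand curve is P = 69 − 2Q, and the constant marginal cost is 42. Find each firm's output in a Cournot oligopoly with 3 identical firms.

q_i = 3.375

Cournot with 3 identical firms: the symmetric best-response condition is 69 − 8q = 42. Each firm produces q = 3.375, total output Q = 10.125, price P = 48.75.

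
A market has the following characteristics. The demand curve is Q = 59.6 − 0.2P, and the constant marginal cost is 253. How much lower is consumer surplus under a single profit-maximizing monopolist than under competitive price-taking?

Inverting demand: P = 298 − 5Q.
Under competition P = MC = 253, so Q = (298 − 253)/5 = 9.
CS = ½·(298 − 253)·9 = 202.5.
The monopolist equates marginal revenue to marginal cost: 298 − 10Q = 253, so Q = 4.5. From demand, P = 275.5.
CS = ½·(298 − 275.5)·4.5 = 50.625.
Change in consumer surplus: 50.625 − 202.5 = −151.875.

CS falls by 151.875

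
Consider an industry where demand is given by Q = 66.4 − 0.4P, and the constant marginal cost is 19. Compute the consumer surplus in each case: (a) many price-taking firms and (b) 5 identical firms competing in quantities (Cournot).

Competition: CS = 4321.8; Cournot: CS = 3001.25

Inverting demand: P = 166 − 2.5Q.
Perfect competition: P = MC = 19, so 166 − 2.5Q = 19 and Q = 58.8.
CS = ½·(166 − 19)·58.8 = 4321.8.
In a 5-firm Cournot equilibrium, symmetry and the first-order condition give q = (166 − 19)/(15) = 9.8. So Q = 49 and P = 43.5.
CS = ½·(166 − 43.5)·49 = 3001.25.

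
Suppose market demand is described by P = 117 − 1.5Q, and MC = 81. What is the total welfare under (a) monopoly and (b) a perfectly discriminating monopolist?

Monopoly sets MR = MC: 117 − 3Q = 81 ⇒ Q = 12, P = 117 − 1.5·12 = 99.
CS = ½·(117 − 99)·12 = 108; PS = (99 − 81)·12 = 216; TS = 324.
A perfectly discriminating monopolist sells every unit with P(Q) ≥ MC(Q), so output equals the competitive quantity Q = 24. Each buyer pays their reservation price, so CS = 0 and the firm captures all surplus.
TS = 432 (equal to competitive TS).

Monopoly: TS = 324; Perfect PD: TS = 432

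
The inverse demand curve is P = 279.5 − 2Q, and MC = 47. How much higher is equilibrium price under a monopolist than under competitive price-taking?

P rises by 116.25

Competitive firms price at marginal cost: P = 47, giving Q = 116.25.
Monopoly sets MR = MC: 279.5 − 4Q = 47 ⇒ Q = 58.125, P = 279.5 − 2·58.125 = 163.25.
Change in equilibrium price: 163.25 − 47 = 116.25.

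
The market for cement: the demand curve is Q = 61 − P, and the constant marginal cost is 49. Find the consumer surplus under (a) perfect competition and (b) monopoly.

Competition: CS = 72; Monopoly: CS = 18

Inverting demand: P = 61 − Q.
Perfect competition: P = MC = 49, so 61 − Q = 49 and Q = 12.
CS = ½·(61 − 49)·12 = 72.
The monopolist equates marginal revenue to marginal cost: 61 − 2Q = 49, so Q = 6. From demand, P = 55.
CS = ½·(61 − 55)·6 = 18.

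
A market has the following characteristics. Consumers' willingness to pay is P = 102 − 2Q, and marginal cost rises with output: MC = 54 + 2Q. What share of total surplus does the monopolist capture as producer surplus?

PS/TS = 0.75

The monopolist equates marginal revenue to marginal cost: 102 − 4Q = 54 + 2Q, so Q = 8. From demand, P = 86.
CS = ½·(102 − 86)·8 = 64.
PS = P·Q − VC(Q) = 86·8 − (54·8 + ½·2·8²) = 192.
Share captured = PS/TS = 192/256 = 0.75.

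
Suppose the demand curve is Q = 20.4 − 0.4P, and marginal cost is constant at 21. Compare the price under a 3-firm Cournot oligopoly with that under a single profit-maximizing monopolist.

Cournot: P = 28.5; Monopoly: P = 36

Inverting demand: P = 51 − 2.5Q.
In a 3-firm Cournot equilibrium, symmetry and the first-order condition give q = (51 − 21)/(10) = 3. So Q = 9 and P = 28.5.
A monopolist chooses Q where MR = MC. MR = 51 − 5Q; setting this equal to 21 gives Q = 6 and P = 36.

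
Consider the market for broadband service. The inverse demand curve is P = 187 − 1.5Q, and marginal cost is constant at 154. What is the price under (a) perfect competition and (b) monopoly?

Competitive firms price at marginal cost: P = 154, giving Q = 22.
Monopoly sets MR = MC: 187 − 3Q = 154 ⇒ Q = 11, P = 187 − 1.5·11 = 170.5.

Competition: P = 154; Monopoly: P = 170.5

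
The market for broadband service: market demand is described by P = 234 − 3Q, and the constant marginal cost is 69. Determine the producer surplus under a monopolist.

Monopoly sets MR = MC: 234 − 6Q = 69 ⇒ Q = 27.5, P = 234 − 3·27.5 = 151.5.
PS = (151.5 − 69)·27.5 = 2268.75.

PS = 2268.75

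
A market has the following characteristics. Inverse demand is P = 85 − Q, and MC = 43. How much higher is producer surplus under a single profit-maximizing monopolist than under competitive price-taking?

Under competition P = MC = 43, so Q = (85 − 43)/1 = 42.
PS = (43 − 43)·42 = 0.
Monopoly sets MR = MC: 85 − 2Q = 43 ⇒ Q = 21, P = 85 − 21 = 64.
PS = (64 − 43)·21 = 441.
Change in producer surplus: 441 − 0 = 441.

PS rises by 441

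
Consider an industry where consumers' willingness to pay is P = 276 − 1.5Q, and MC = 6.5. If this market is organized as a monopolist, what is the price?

P = 141.25

A monopolist chooses Q where MR = MC. MR = 276 − 3Q; setting this equal to 6.5 gives Q = 539/6 and P = 141.25.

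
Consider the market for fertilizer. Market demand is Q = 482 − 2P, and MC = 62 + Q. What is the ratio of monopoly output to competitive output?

Inverting demand: P = 241 − 0.5Q.
A monopolist chooses Q where MR = MC. MR = 241 − Q; setting this equal to 62 + Q gives Q = 89.5 and P = 196.25.
Competitive equilibrium sets price equal to marginal cost: 241 − 0.5Q = 62 + Q, so Q = 358/3 and P = 544/3.
Ratio Q_m/Q_c = 89.5/(358/3) = 0.75.

Q_m/Q_c = 0.75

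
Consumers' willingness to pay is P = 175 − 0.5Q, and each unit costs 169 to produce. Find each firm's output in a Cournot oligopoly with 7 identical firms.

With 7 symmetric Cournot firms, each firm's FOC gives 175 − 4q = 169, so q = 1.5, Q = 7·1.5 = 10.5, and P = 169.75.

q_i = 1.5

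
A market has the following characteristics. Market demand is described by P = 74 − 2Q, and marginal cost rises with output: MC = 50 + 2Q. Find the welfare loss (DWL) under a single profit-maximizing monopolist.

Competitive equilibrium sets price equal to marginal cost: 74 − 2Q = 50 + 2Q, so Q = 6 and P = 62.
The monopolist equates marginal revenue to marginal cost: 74 − 4Q = 50 + 2Q, so Q = 4. From demand, P = 66.
CS = ½·(74 − 62)·6 = 36; PS = (62·6 − 50·6 − ½·2·6²) = 36; TS = 72.
CS = ½·(74 − 66)·4 = 16; PS = (66·4 − 50·4 − ½·2·4²) = 48; TS = 64.
DWL = 72 − 64 = 8.

DWL = 8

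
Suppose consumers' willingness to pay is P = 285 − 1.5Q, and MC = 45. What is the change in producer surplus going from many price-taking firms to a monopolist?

PS rises by 9600

Competitive firms price at marginal cost: P = 45, giving Q = 160.
PS = (45 − 45)·160 = 0.
The monopolist equates marginal revenue to marginal cost: 285 − 3Q = 45, so Q = 80. From demand, P = 165.
PS = (165 − 45)·80 = 9600.
Change in producer surplus: 9600 − 0 = 9600.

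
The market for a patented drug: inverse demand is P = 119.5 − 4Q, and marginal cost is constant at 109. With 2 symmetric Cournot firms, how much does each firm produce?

With 2 symmetric Cournot firms, each firm's FOC gives 119.5 − 12q = 109, so q = 0.875, Q = 2·0.875 = 1.75, and P = 112.5.

q_i = 0.875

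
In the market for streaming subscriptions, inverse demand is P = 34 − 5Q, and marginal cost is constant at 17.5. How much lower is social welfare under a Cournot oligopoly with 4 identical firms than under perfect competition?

Under competition P = MC = 17.5, so Q = (34 − 17.5)/5 = 3.3.
CS = ½·(34 − 17.5)·3.3 = 27.225; PS = (17.5 − 17.5)·3.3 = 0; TS = 27.225.
Cournot with 4 identical firms: the symmetric best-response condition is 34 − 25q = 17.5. Each firm produces q = 0.66, total output Q = 2.64, price P = 20.8.
CS = ½·(34 − 20.8)·2.64 = 17.424; PS = (20.8 − 17.5)·2.64 = 8.712; TS = 26.136.
Change in social welfare: 26.136 − 27.225 = −1.089.

TS falls by 1.089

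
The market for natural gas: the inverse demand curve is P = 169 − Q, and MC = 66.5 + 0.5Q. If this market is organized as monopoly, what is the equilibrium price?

The monopolist equates marginal revenue to marginal cost: 169 − 2Q = 66.5 + 0.5Q, so Q = 41. From demand, P = 128.

P = 128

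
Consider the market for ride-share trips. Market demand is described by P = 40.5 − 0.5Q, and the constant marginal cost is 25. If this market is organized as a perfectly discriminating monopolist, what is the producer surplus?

With perfect price discrimination, output is the efficient level Q = 31 (where demand meets MC), but every buyer pays their willingness to pay: CS = 0 and PS = total surplus.
PS = ½·(40.5 − 25)·31 = 240.25.

PS = 240.25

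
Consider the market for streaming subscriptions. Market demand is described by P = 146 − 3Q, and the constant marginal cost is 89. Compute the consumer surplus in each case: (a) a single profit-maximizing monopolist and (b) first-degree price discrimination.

Monopoly: CS = 135.375; Perfect PD: CS = 0

Monopoly sets MR = MC: 146 − 6Q = 89 ⇒ Q = 9.5, P = 146 − 3·9.5 = 117.5.
CS = ½·(146 − 117.5)·9.5 = 135.375.
A perfectly discriminating monopolist sells every unit with P(Q) ≥ MC(Q), so output equals the competitive quantity Q = 19. Each buyer pays their reservation price, so CS = 0 and the firm captures all surplus.
CS = 0.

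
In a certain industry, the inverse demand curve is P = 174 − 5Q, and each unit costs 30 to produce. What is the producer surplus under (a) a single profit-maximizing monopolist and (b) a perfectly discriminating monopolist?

The monopolist equates marginal revenue to marginal cost: 174 − 10Q = 30, so Q = 14.4. From demand, P = 102.
PS = (102 − 30)·14.4 = 1036.8.
Under first-degree price discrimination the firm charges each unit its demand price and produces up to where P = MC, i.e. Q = 28.8. Consumer surplus is zero; producer surplus equals total surplus.
PS = ½·(174 − 30)·28.8 = 2073.6.

Monopoly: PS = 1036.8; Perfect PD: PS = 2073.6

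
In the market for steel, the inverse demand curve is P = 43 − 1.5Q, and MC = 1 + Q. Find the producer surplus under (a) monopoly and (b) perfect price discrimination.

The monopolist equates marginal revenue to marginal cost: 43 − 3Q = 1 + Q, so Q = 10.5. From demand, P = 27.25.
PS = P·Q − VC(Q) = 27.25·10.5 − (1·10.5 + ½·1·10.5²) = 220.5.
With perfect price discrimination, output is the efficient level Q = 16.8 (where demand meets MC), but every buyer pays their willingness to pay: CS = 0 and PS = total surplus.
PS = ½·(43 − 1)·16.8 = 352.8.

Monopoly: PS = 220.5; Perfect PD: PS = 352.8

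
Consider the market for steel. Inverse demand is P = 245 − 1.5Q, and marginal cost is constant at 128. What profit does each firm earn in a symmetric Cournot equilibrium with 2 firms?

π_i = 1014

Cournot with 2 identical firms: the symmetric best-response condition is 245 − 4.5q = 128. Each firm produces q = 26, total output Q = 52, price P = 167.
Each firm's profit = (167 − 128)·26 = 1014.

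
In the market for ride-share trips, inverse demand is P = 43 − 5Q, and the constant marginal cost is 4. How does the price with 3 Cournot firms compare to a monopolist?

In a 3-firm Cournot equilibrium, symmetry and the first-order condition give q = (43 − 4)/(20) = 1.95. So Q = 5.85 and P = 13.75.
Monopoly sets MR = MC: 43 − 10Q = 4 ⇒ Q = 3.9, P = 43 − 5·3.9 = 23.5.

Cournot: P = 13.75; Monopoly: P = 23.5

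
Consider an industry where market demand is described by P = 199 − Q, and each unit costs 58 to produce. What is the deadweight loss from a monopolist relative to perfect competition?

DWL = 2485.125

Perfect competition: P = MC = 58, so 199 − Q = 58 and Q = 141.
A monopolist chooses Q where MR = MC. MR = 199 − 2Q; setting this equal to 58 gives Q = 70.5 and P = 128.5.
DWL is the triangle between Q = 70.5 and Q = 141: ½·(141 − 70.5)·(128.5 − 58) = 2485.125.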